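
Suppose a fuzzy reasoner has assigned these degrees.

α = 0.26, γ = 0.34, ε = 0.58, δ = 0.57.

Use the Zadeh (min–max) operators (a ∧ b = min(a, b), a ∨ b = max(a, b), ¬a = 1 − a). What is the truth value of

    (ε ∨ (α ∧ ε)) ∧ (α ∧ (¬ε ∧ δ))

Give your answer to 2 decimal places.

α ∧ ε = min(a, b) on (0.26, 0.58) = 0.26
ε ∨ (α ∧ ε) = max(a, b) on (0.58, 0.26) = 0.58
¬ε = 1 − 0.58 = 0.42
¬ε ∧ δ = min(a, b) on (0.42, 0.57) = 0.42
α ∧ (¬ε ∧ δ) = min(a, b) on (0.26, 0.42) = 0.26
(ε ∨ (α ∧ ε)) ∧ (α ∧ (¬ε ∧ δ)) = min(a, b) on (0.58, 0.26) = 0.26

0.26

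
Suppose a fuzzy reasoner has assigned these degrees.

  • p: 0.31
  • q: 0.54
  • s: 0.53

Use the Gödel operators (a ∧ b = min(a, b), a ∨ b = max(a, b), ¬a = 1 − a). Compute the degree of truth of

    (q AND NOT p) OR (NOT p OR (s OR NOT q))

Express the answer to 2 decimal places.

NOT p = 1 − 0.31 = 0.69
q AND NOT p = min(a, b) on (0.54, 0.69) = 0.54
NOT p = 1 − 0.31 = 0.69
NOT q = 1 − 0.54 = 0.46
s OR NOT q = max(a, b) on (0.53, 0.46) = 0.53
NOT p OR (s OR NOT q) = max(a, b) on (0.69, 0.53) = 0.69
(q AND NOT p) OR (NOT p OR (s OR NOT q)) = max(a, b) on (0.54, 0.69) = 0.69

0.69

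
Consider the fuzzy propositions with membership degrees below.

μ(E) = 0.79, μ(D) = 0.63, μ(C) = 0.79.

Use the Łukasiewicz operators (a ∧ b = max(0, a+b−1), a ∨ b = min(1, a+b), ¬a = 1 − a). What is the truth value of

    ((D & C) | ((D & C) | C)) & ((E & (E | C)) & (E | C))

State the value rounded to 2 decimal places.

0.79

D & C = max(0, a+b−1) on (0.63, 0.79) = 0.42
D & C = max(0, a+b−1) on (0.63, 0.79) = 0.42
(D & C) | C = min(1, a+b) on (0.42, 0.79) = 1.00
(D & C) | ((D & C) | C) = min(1, a+b) on (0.42, 1.00) = 1.00
E | C = min(1, a+b) on (0.79, 0.79) = 1.00
E & (E | C) = max(0, a+b−1) on (0.79, 1.00) = 0.79
E | C = min(1, a+b) on (0.79, 0.79) = 1.00
(E & (E | C)) & (E | C) = max(0, a+b−1) on (0.79, 1.00) = 0.79
((D & C) | ((D & C) | C)) & ((E & (E | C)) & (E | C)) = max(0, a+b−1) on (1.00, 0.79) = 0.79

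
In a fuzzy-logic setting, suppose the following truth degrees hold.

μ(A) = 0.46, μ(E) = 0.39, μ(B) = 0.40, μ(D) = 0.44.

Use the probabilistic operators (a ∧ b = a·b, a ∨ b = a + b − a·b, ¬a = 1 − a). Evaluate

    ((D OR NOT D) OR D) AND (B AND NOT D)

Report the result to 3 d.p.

0.193

NOT D = 1 − 0.4400 = 0.5600
D OR NOT D = a + b − a·b on (0.4400, 0.5600) = 0.7536
(D OR NOT D) OR D = a + b − a·b on (0.7536, 0.4400) = 0.8620
NOT D = 1 − 0.4400 = 0.5600
B AND NOT D = a·b on (0.4000, 0.5600) = 0.2240
((D OR NOT D) OR D) AND (B AND NOT D) = a·b on (0.8620, 0.2240) = 0.1931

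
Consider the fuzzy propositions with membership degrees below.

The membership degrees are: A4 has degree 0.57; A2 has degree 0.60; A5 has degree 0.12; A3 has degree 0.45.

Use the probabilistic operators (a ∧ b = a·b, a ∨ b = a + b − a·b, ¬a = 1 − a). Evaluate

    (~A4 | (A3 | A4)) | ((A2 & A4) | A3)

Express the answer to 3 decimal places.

0.951

~A4 = 1 − 0.5700 = 0.4300
A3 | A4 = a + b − a·b on (0.4500, 0.5700) = 0.7635
~A4 | (A3 | A4) = a + b − a·b on (0.4300, 0.7635) = 0.8652
A2 & A4 = a·b on (0.6000, 0.5700) = 0.3420
(A2 & A4) | A3 = a + b − a·b on (0.3420, 0.4500) = 0.6381
(~A4 | (A3 | A4)) | ((A2 & A4) | A3) = a + b − a·b on (0.8652, 0.6381) = 0.9512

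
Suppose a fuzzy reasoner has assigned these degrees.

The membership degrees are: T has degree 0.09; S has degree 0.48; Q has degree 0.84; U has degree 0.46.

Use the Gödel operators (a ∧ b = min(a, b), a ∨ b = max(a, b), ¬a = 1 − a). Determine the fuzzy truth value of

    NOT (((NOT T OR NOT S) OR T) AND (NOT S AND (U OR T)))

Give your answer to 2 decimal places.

NOT T = 1 − 0.09 = 0.91
NOT S = 1 − 0.48 = 0.52
NOT T OR NOT S = max(a, b) on (0.91, 0.52) = 0.91
(NOT T OR NOT S) OR T = max(a, b) on (0.91, 0.09) = 0.91
NOT S = 1 − 0.48 = 0.52
U OR T = max(a, b) on (0.46, 0.09) = 0.46
NOT S AND (U OR T) = min(a, b) on (0.52, 0.46) = 0.46
((NOT T OR NOT S) OR T) AND (NOT S AND (U OR T)) = min(a, b) on (0.91, 0.46) = 0.46
NOT (((NOT T OR NOT S) OR T) AND (NOT S AND (U OR T))) = 1 − 0.46 = 0.54

0.54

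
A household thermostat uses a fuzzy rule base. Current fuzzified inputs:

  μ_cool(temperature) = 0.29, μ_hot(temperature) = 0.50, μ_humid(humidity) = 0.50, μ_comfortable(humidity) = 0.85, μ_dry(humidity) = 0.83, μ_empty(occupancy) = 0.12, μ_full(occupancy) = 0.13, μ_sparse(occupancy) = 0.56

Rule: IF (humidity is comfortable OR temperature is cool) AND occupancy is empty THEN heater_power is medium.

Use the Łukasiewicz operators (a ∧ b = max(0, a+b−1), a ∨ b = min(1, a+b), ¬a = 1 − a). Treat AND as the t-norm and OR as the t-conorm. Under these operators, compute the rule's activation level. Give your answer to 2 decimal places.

0.12

firing strength: (comfortable=0.85 OR cool=0.29) = 1.00; AND[max(0, a+b−1)] with empty=0.12 → w = 0.12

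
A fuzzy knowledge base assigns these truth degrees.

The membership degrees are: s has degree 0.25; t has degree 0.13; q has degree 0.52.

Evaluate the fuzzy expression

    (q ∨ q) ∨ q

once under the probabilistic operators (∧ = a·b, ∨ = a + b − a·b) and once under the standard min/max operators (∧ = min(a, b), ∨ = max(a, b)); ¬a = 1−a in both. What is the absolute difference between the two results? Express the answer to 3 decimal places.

Under probabilistic:
  q ∨ q = a + b − a·b on (0.5200, 0.5200) = 0.7696
  (q ∨ q) ∨ q = a + b − a·b on (0.7696, 0.5200) = 0.8894
  → value = 0.8894
Under standard min/max:
  q ∨ q = max(a, b) on (0.52, 0.52) = 0.52
  (q ∨ q) ∨ q = max(a, b) on (0.52, 0.52) = 0.52
  → value = 0.5200
|0.8894 − 0.5200| = 0.369

0.369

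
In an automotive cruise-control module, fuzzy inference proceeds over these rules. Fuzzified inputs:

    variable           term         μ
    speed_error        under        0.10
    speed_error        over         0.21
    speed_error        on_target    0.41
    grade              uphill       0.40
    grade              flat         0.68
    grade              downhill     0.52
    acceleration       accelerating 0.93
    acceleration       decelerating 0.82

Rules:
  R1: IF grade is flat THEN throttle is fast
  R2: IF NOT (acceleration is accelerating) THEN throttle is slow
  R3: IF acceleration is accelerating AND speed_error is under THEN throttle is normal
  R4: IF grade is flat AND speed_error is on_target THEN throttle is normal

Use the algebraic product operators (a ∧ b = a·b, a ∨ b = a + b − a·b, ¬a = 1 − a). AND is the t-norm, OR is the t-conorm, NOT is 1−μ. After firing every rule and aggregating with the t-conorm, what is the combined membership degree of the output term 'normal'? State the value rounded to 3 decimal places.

0.346

R1: flat=0.68 → w = 0.6800
R2: ¬accelerating=1−0.93=0.07 → w = 0.0700
R3: accelerating=0.93, under=0.10; AND[a·b] → w = 0.0930
R4: flat=0.68, on_target=0.41; AND[a·b] → w = 0.2788
Rules with consequent 'normal': {R3, R4} → strengths 0.0930, 0.2788
Aggregate via t-conorm [a + b − a·b]: 0.3459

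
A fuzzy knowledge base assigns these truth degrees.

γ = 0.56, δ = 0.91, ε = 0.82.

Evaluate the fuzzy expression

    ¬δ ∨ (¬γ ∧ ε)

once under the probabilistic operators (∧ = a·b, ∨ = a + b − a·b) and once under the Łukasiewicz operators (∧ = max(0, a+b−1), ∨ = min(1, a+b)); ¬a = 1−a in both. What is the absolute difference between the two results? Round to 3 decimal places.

Under probabilistic:
  ¬δ = 1 − 0.9100 = 0.0900
  ¬γ = 1 − 0.5600 = 0.4400
  ¬γ ∧ ε = a·b on (0.4400, 0.8200) = 0.3608
  ¬δ ∨ (¬γ ∧ ε) = a + b − a·b on (0.0900, 0.3608) = 0.4183
  → value = 0.4183
Under Łukasiewicz:
  ¬δ = 1 − 0.91 = 0.09
  ¬γ = 1 − 0.56 = 0.44
  ¬γ ∧ ε = max(0, a+b−1) on (0.44, 0.82) = 0.26
  ¬δ ∨ (¬γ ∧ ε) = min(1, a+b) on (0.09, 0.26) = 0.35
  → value = 0.3500
|0.4183 − 0.3500| = 0.068

0.068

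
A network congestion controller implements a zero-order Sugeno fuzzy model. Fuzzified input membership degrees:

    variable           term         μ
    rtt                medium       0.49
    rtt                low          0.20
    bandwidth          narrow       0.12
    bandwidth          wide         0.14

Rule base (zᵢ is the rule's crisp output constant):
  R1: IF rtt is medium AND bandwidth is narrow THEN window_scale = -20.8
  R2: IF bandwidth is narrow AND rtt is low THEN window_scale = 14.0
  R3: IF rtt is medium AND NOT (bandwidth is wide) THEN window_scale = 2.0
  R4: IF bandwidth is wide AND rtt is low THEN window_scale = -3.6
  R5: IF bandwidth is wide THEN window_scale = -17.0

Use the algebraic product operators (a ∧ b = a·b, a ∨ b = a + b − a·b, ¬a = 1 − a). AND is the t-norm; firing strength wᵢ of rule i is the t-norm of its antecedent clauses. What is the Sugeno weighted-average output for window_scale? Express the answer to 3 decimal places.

R1 (z=-20.8): medium=0.49, narrow=0.12; AND[a·b] → w = 0.0588
R2 (z=14.0): narrow=0.12, low=0.20; AND[a·b] → w = 0.0240
R3 (z=2.0): medium=0.49, ¬wide=1−0.14=0.86; AND[a·b] → w = 0.4214
R4 (z=-3.6): wide=0.14, low=0.20; AND[a·b] → w = 0.0280
R5 (z=-17.0): wide=0.14 → w = 0.1400
Weighted average = (0.0588·-20.8 + 0.0240·14.0 + 0.4214·2.0 + 0.0280·-3.6 + 0.1400·-17.0) / (0.0588 + 0.0240 + 0.4214 + 0.0280 + 0.1400)
  = -2.5250 / 0.6722 = -3.756

-3.756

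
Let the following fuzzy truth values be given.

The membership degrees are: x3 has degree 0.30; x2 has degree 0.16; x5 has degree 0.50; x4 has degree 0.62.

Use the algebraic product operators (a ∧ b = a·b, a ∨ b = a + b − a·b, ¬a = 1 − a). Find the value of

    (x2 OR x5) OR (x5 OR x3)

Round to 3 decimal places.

0.853

x2 OR x5 = a + b − a·b on (0.1600, 0.5000) = 0.5800
x5 OR x3 = a + b − a·b on (0.5000, 0.3000) = 0.6500
(x2 OR x5) OR (x5 OR x3) = a + b − a·b on (0.5800, 0.6500) = 0.8530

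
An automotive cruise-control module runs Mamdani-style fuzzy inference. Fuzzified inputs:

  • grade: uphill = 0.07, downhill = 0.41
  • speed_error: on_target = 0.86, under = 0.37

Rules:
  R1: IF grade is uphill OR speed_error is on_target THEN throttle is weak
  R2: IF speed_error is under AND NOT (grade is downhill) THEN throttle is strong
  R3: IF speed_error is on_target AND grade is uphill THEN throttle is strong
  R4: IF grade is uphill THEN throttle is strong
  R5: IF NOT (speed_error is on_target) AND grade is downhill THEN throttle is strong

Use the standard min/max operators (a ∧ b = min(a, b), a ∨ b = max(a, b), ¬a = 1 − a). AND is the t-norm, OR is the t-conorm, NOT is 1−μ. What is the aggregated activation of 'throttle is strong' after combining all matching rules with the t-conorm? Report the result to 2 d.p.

R1: uphill=0.07, on_target=0.86; OR[max(a, b)] → w = 0.86
R2: under=0.37, ¬downhill=1−0.41=0.59; AND[min(a, b)] → w = 0.37
R3: on_target=0.86, uphill=0.07; AND[min(a, b)] → w = 0.07
R4: uphill=0.07 → w = 0.07
R5: ¬on_target=1−0.86=0.14, downhill=0.41; AND[min(a, b)] → w = 0.14
Rules with consequent 'strong': {R2, R3, R4, R5} → strengths 0.37, 0.07, 0.07, 0.14
Aggregate via t-conorm [max(a, b)]: 0.37

0.37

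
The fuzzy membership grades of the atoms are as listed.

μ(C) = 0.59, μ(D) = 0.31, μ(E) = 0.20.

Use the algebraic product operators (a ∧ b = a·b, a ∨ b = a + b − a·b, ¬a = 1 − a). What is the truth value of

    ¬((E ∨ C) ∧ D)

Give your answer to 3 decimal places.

E ∨ C = a + b − a·b on (0.2000, 0.5900) = 0.6720
(E ∨ C) ∧ D = a·b on (0.6720, 0.3100) = 0.2083
¬((E ∨ C) ∧ D) = 1 − 0.2083 = 0.7917

0.792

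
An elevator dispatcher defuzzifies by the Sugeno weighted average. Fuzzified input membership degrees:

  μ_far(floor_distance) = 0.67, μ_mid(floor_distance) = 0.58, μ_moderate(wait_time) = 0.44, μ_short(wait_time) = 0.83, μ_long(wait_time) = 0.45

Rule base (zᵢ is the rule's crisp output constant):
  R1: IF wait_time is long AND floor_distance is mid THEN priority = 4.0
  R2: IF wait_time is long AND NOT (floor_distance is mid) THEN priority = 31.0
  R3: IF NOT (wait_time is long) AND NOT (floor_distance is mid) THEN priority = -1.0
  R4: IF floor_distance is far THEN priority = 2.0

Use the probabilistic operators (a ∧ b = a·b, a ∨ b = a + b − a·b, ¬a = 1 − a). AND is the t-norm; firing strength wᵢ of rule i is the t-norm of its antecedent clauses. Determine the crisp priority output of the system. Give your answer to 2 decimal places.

R1 (z=4.0): long=0.45, mid=0.58; AND[a·b] → w = 0.2610
R2 (z=31.0): long=0.45, ¬mid=1−0.58=0.42; AND[a·b] → w = 0.1890
R3 (z=-1.0): ¬long=1−0.45=0.55, ¬mid=1−0.58=0.42; AND[a·b] → w = 0.2310
R4 (z=2.0): far=0.67 → w = 0.6700
Weighted average = (0.2610·4.0 + 0.1890·31.0 + 0.2310·-1.0 + 0.6700·2.0) / (0.2610 + 0.1890 + 0.2310 + 0.6700)
  = 8.0120 / 1.3510 = 5.93

5.93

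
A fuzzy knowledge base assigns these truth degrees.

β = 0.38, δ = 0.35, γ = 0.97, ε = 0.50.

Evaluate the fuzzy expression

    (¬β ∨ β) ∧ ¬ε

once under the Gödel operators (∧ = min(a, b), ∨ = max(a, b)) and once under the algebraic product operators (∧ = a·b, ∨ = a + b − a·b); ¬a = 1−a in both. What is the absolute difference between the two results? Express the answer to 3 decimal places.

Under Gödel:
  ¬β = 1 − 0.38 = 0.62
  ¬β ∨ β = max(a, b) on (0.62, 0.38) = 0.62
  ¬ε = 1 − 0.50 = 0.50
  (¬β ∨ β) ∧ ¬ε = min(a, b) on (0.62, 0.50) = 0.50
  → value = 0.5000
Under algebraic product:
  ¬β = 1 − 0.3800 = 0.6200
  ¬β ∨ β = a + b − a·b on (0.6200, 0.3800) = 0.7644
  ¬ε = 1 − 0.5000 = 0.5000
  (¬β ∨ β) ∧ ¬ε = a·b on (0.7644, 0.5000) = 0.3822
  → value = 0.3822
|0.5000 − 0.3822| = 0.118

0.118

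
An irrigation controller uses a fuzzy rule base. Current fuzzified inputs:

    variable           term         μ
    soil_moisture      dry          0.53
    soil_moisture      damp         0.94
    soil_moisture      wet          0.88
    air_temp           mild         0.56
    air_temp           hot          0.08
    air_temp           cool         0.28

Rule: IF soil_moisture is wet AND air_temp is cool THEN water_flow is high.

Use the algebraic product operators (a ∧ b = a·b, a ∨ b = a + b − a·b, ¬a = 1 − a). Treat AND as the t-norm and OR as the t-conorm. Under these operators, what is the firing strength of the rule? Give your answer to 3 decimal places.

firing strength: wet=0.88, cool=0.28; AND[a·b] → w = 0.2464

0.246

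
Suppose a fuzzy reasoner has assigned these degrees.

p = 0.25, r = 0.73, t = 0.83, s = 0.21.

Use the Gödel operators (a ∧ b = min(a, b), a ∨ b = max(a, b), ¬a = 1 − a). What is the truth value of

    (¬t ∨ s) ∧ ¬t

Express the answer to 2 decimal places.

0.17

¬t = 1 − 0.83 = 0.17
¬t ∨ s = max(a, b) on (0.17, 0.21) = 0.21
¬t = 1 − 0.83 = 0.17
(¬t ∨ s) ∧ ¬t = min(a, b) on (0.21, 0.17) = 0.17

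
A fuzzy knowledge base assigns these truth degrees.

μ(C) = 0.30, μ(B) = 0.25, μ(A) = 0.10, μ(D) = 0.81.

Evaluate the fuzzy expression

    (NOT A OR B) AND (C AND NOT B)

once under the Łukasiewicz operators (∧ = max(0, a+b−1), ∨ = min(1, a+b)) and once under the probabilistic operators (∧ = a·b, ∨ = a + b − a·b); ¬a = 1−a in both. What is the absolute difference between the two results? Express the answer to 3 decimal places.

0.158

Under Łukasiewicz:
  NOT A = 1 − 0.10 = 0.90
  NOT A OR B = min(1, a+b) on (0.90, 0.25) = 1.00
  NOT B = 1 − 0.25 = 0.75
  C AND NOT B = max(0, a+b−1) on (0.30, 0.75) = 0.05
  (NOT A OR B) AND (C AND NOT B) = max(0, a+b−1) on (1.00, 0.05) = 0.05
  → value = 0.0500
Under probabilistic:
  NOT A = 1 − 0.1000 = 0.9000
  NOT A OR B = a + b − a·b on (0.9000, 0.2500) = 0.9250
  NOT B = 1 − 0.2500 = 0.7500
  C AND NOT B = a·b on (0.3000, 0.7500) = 0.2250
  (NOT A OR B) AND (C AND NOT B) = a·b on (0.9250, 0.2250) = 0.2081
  → value = 0.2081
|0.0500 − 0.2081| = 0.158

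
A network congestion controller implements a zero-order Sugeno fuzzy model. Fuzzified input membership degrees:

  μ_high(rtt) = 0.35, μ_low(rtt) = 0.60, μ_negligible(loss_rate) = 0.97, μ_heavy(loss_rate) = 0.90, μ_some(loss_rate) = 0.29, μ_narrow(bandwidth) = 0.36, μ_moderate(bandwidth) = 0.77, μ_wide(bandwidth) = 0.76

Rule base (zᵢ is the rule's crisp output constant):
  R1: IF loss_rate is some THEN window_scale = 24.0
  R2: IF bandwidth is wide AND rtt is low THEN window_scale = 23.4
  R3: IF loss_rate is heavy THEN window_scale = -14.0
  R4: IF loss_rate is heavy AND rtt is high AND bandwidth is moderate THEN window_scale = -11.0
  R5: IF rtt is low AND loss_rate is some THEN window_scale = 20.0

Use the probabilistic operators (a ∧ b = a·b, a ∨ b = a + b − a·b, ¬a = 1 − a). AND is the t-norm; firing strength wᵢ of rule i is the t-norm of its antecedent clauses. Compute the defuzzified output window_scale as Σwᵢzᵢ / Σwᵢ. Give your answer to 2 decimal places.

R1 (z=24.0): some=0.29 → w = 0.2900
R2 (z=23.4): wide=0.76, low=0.60; AND[a·b] → w = 0.4560
R3 (z=-14.0): heavy=0.90 → w = 0.9000
R4 (z=-11.0): heavy=0.90, high=0.35, moderate=0.77; AND[a·b] → w = 0.2426
R5 (z=20.0): low=0.60, some=0.29; AND[a·b] → w = 0.1740
Weighted average = (0.2900·24.0 + 0.4560·23.4 + 0.9000·-14.0 + 0.2426·-11.0 + 0.1740·20.0) / (0.2900 + 0.4560 + 0.9000 + 0.2426 + 0.1740)
  = 5.8423 / 2.0625 = 2.83

2.83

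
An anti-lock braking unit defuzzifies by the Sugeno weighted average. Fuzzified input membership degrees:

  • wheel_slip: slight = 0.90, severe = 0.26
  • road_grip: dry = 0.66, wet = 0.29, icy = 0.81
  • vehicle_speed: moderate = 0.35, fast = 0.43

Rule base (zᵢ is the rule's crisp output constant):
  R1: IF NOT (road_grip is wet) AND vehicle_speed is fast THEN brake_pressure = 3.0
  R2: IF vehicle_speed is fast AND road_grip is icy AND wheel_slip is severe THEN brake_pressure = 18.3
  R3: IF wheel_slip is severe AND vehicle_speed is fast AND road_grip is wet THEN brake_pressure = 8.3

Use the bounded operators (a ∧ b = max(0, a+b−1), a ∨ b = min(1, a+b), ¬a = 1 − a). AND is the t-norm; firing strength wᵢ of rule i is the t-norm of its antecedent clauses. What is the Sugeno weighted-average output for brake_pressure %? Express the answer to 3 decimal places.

R1 (z=3.0): ¬wet=1−0.29=0.71, fast=0.43; AND[max(0, a+b−1)] → w = 0.14
R2 (z=18.3): fast=0.43, icy=0.81, severe=0.26; AND[max(0, a+b−1)] → w = 0.00
R3 (z=8.3): severe=0.26, fast=0.43, wet=0.29; AND[max(0, a+b−1)] → w = 0.00
Weighted average = (0.14·3.0 + 0.00·18.3 + 0.00·8.3) / (0.14 + 0.00 + 0.00)
  = 0.4200 / 0.1400 = 3.000

3.000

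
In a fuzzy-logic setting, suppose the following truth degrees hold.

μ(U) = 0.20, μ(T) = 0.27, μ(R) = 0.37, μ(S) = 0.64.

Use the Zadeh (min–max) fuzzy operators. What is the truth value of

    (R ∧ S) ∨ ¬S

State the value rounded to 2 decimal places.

0.37

R ∧ S = min(a, b) on (0.37, 0.64) = 0.37
¬S = 1 − 0.64 = 0.36
(R ∧ S) ∨ ¬S = max(a, b) on (0.37, 0.36) = 0.37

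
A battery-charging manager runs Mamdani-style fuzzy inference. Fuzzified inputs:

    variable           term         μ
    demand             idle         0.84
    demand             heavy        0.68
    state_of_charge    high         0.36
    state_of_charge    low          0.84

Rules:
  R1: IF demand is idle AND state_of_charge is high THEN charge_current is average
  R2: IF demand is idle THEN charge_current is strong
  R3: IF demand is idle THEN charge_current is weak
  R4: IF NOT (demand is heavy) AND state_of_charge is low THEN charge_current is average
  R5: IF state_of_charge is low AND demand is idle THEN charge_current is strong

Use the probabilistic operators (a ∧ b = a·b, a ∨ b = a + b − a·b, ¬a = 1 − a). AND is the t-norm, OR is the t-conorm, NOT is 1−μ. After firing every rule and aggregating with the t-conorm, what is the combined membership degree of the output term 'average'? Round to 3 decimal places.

0.490

R1: idle=0.84, high=0.36; AND[a·b] → w = 0.3024
R2: idle=0.84 → w = 0.8400
R3: idle=0.84 → w = 0.8400
R4: ¬heavy=1−0.68=0.32, low=0.84; AND[a·b] → w = 0.2688
R5: low=0.84, idle=0.84; AND[a·b] → w = 0.7056
Rules with consequent 'average': {R1, R4} → strengths 0.3024, 0.2688
Aggregate via t-conorm [a + b − a·b]: 0.4899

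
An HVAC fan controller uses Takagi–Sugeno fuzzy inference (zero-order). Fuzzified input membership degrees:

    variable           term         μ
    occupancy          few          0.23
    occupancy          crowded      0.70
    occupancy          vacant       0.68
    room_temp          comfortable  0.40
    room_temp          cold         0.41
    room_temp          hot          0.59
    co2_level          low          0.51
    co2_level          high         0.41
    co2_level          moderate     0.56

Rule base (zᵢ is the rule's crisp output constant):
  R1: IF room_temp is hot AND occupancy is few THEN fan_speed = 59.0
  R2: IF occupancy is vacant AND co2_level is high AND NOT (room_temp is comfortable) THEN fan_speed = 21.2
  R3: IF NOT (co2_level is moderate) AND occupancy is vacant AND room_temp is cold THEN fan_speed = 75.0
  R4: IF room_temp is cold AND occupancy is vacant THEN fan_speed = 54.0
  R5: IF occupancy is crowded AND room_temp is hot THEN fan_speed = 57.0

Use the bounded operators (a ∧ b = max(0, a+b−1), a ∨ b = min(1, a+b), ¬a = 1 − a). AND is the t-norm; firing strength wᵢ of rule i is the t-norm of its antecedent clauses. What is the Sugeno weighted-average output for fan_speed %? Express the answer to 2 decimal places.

R1 (z=59.0): hot=0.59, few=0.23; AND[max(0, a+b−1)] → w = 0.00
R2 (z=21.2): vacant=0.68, high=0.41, ¬comfortable=1−0.40=0.60; AND[max(0, a+b−1)] → w = 0.00
R3 (z=75.0): ¬moderate=1−0.56=0.44, vacant=0.68, cold=0.41; AND[max(0, a+b−1)] → w = 0.00
R4 (z=54.0): cold=0.41, vacant=0.68; AND[max(0, a+b−1)] → w = 0.09
R5 (z=57.0): crowded=0.70, hot=0.59; AND[max(0, a+b−1)] → w = 0.29
Weighted average = (0.00·59.0 + 0.00·21.2 + 0.00·75.0 + 0.09·54.0 + 0.29·57.0) / (0.00 + 0.00 + 0.00 + 0.09 + 0.29)
  = 21.3900 / 0.3800 = 56.29

56.29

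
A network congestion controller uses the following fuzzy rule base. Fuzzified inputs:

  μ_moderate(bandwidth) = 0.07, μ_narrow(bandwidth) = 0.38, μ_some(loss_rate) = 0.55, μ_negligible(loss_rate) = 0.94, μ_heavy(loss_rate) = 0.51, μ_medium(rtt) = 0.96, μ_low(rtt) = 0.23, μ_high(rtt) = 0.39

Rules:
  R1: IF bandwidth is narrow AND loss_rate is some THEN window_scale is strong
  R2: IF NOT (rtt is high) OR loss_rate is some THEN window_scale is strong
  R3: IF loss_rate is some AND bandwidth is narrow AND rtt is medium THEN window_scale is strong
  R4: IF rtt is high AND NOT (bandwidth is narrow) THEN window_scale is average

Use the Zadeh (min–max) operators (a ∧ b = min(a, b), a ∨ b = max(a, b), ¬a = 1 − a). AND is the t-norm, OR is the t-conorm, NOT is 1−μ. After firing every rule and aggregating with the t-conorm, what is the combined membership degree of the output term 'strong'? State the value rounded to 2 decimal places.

R1: narrow=0.38, some=0.55; AND[min(a, b)] → w = 0.38
R2: ¬high=1−0.39=0.61, some=0.55; OR[max(a, b)] → w = 0.61
R3: some=0.55, narrow=0.38, medium=0.96; AND[min(a, b)] → w = 0.38
R4: high=0.39, ¬narrow=1−0.38=0.62; AND[min(a, b)] → w = 0.39
Rules with consequent 'strong': {R1, R2, R3} → strengths 0.38, 0.61, 0.38
Aggregate via t-conorm [max(a, b)]: 0.61

0.61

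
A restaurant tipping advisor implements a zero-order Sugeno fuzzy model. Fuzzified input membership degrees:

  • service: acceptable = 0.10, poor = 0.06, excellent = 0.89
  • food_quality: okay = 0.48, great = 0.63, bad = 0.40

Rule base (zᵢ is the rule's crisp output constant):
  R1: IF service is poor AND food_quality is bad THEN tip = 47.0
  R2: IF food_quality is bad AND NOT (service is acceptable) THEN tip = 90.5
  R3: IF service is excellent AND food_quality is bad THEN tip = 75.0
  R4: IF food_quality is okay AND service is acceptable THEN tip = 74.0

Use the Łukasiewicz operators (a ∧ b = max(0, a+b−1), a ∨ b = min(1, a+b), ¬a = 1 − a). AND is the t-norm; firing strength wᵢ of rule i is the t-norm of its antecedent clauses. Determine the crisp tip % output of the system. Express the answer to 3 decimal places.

R1 (z=47.0): poor=0.06, bad=0.40; AND[max(0, a+b−1)] → w = 0.00
R2 (z=90.5): bad=0.40, ¬acceptable=1−0.10=0.90; AND[max(0, a+b−1)] → w = 0.30
R3 (z=75.0): excellent=0.89, bad=0.40; AND[max(0, a+b−1)] → w = 0.29
R4 (z=74.0): okay=0.48, acceptable=0.10; AND[max(0, a+b−1)] → w = 0.00
Weighted average = (0.00·47.0 + 0.30·90.5 + 0.29·75.0 + 0.00·74.0) / (0.00 + 0.30 + 0.29 + 0.00)
  = 48.9000 / 0.5900 = 82.881

82.881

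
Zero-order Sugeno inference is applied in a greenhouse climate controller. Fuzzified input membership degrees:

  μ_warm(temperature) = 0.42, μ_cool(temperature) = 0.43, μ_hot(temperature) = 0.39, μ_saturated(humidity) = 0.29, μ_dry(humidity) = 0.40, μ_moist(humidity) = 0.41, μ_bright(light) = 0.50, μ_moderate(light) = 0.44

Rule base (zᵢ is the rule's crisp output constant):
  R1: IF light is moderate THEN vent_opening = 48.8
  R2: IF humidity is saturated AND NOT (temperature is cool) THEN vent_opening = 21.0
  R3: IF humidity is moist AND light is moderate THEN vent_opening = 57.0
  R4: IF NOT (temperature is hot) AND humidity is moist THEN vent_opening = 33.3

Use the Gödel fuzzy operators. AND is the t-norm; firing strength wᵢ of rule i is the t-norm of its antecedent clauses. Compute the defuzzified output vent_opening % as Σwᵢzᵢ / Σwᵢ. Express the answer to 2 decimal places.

41.67

R1 (z=48.8): moderate=0.44 → w = 0.44
R2 (z=21.0): saturated=0.29, ¬cool=1−0.43=0.57; AND[min(a, b)] → w = 0.29
R3 (z=57.0): moist=0.41, moderate=0.44; AND[min(a, b)] → w = 0.41
R4 (z=33.3): ¬hot=1−0.39=0.61, moist=0.41; AND[min(a, b)] → w = 0.41
Weighted average = (0.44·48.8 + 0.29·21.0 + 0.41·57.0 + 0.41·33.3) / (0.44 + 0.29 + 0.41 + 0.41)
  = 64.5850 / 1.5500 = 41.67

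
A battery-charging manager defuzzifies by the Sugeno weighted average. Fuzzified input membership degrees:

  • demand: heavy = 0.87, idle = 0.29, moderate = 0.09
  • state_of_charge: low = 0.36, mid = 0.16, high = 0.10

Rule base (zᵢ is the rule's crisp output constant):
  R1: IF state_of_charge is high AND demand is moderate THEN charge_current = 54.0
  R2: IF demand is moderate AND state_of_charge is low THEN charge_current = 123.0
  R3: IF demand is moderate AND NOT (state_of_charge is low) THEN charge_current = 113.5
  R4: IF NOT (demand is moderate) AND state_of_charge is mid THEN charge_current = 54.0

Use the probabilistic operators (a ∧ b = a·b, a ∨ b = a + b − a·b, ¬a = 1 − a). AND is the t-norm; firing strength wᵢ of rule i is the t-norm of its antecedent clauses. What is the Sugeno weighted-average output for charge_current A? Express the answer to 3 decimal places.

R1 (z=54.0): high=0.10, moderate=0.09; AND[a·b] → w = 0.0090
R2 (z=123.0): moderate=0.09, low=0.36; AND[a·b] → w = 0.0324
R3 (z=113.5): moderate=0.09, ¬low=1−0.36=0.64; AND[a·b] → w = 0.0576
R4 (z=54.0): ¬moderate=1−0.09=0.91, mid=0.16; AND[a·b] → w = 0.1456
Weighted average = (0.0090·54.0 + 0.0324·123.0 + 0.0576·113.5 + 0.1456·54.0) / (0.0090 + 0.0324 + 0.0576 + 0.1456)
  = 18.8712 / 0.2446 = 77.151

77.151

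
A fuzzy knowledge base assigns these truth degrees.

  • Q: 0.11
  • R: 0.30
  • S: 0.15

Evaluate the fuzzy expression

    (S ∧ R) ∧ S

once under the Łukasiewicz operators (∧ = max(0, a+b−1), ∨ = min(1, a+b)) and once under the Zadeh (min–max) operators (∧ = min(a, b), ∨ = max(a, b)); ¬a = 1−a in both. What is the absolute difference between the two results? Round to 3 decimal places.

Under Łukasiewicz:
  S ∧ R = max(0, a+b−1) on (0.15, 0.30) = 0.00
  (S ∧ R) ∧ S = max(0, a+b−1) on (0.00, 0.15) = 0.00
  → value = 0.0000
Under Zadeh (min–max):
  S ∧ R = min(a, b) on (0.15, 0.30) = 0.15
  (S ∧ R) ∧ S = min(a, b) on (0.15, 0.15) = 0.15
  → value = 0.1500
|0.0000 − 0.1500| = 0.150

0.150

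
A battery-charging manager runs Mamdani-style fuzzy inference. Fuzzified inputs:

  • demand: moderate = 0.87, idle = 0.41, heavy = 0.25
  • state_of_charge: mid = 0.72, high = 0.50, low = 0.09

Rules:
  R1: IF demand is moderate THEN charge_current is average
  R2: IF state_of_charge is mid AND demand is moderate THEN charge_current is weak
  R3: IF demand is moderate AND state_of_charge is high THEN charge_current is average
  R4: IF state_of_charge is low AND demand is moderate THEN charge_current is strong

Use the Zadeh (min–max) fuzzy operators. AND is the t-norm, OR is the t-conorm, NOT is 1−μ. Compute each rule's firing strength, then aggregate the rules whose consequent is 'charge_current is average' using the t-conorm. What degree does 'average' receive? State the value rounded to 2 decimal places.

R1: moderate=0.87 → w = 0.87
R2: mid=0.72, moderate=0.87; AND[min(a, b)] → w = 0.72
R3: moderate=0.87, high=0.50; AND[min(a, b)] → w = 0.50
R4: low=0.09, moderate=0.87; AND[min(a, b)] → w = 0.09
Rules with consequent 'average': {R1, R3} → strengths 0.87, 0.50
Aggregate via t-conorm [max(a, b)]: 0.87

0.87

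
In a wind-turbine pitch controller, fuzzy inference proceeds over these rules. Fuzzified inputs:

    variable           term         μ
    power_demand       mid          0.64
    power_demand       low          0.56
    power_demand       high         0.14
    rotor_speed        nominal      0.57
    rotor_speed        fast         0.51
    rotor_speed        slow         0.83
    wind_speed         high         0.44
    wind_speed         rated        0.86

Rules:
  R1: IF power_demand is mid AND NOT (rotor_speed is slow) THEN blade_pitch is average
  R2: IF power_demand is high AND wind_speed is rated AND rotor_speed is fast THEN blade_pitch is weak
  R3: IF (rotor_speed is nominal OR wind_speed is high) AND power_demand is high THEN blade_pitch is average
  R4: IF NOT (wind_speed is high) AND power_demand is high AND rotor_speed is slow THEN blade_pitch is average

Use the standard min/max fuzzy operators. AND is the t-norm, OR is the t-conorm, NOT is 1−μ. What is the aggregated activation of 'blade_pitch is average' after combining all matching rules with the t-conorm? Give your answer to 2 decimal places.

0.17

R1: mid=0.64, ¬slow=1−0.83=0.17; AND[min(a, b)] → w = 0.17
R2: high=0.14, rated=0.86, fast=0.51; AND[min(a, b)] → w = 0.14
R3: (nominal=0.57 OR high=0.44) = 0.57; AND[min(a, b)] with high=0.14 → w = 0.14
R4: ¬high=1−0.44=0.56, high=0.14, slow=0.83; AND[min(a, b)] → w = 0.14
Rules with consequent 'average': {R1, R3, R4} → strengths 0.17, 0.14, 0.14
Aggregate via t-conorm [max(a, b)]: 0.17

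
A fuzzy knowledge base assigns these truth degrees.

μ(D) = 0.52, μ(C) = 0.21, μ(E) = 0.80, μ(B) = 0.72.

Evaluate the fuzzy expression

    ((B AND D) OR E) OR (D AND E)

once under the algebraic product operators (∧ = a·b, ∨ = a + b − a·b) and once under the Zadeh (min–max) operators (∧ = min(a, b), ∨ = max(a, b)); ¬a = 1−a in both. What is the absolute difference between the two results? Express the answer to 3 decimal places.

Under algebraic product:
  B AND D = a·b on (0.7200, 0.5200) = 0.3744
  (B AND D) OR E = a + b − a·b on (0.3744, 0.8000) = 0.8749
  D AND E = a·b on (0.5200, 0.8000) = 0.4160
  ((B AND D) OR E) OR (D AND E) = a + b − a·b on (0.8749, 0.4160) = 0.9269
  → value = 0.9269
Under Zadeh (min–max):
  B AND D = min(a, b) on (0.72, 0.52) = 0.52
  (B AND D) OR E = max(a, b) on (0.52, 0.80) = 0.80
  D AND E = min(a, b) on (0.52, 0.80) = 0.52
  ((B AND D) OR E) OR (D AND E) = max(a, b) on (0.80, 0.52) = 0.80
  → value = 0.8000
|0.9269 − 0.8000| = 0.127

0.127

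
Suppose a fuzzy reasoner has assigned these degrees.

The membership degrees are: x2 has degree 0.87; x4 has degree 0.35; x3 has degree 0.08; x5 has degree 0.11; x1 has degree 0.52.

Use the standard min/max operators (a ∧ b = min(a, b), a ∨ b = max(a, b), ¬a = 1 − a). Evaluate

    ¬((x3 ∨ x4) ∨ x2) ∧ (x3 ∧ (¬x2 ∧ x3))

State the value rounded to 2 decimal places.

x3 ∨ x4 = max(a, b) on (0.08, 0.35) = 0.35
(x3 ∨ x4) ∨ x2 = max(a, b) on (0.35, 0.87) = 0.87
¬((x3 ∨ x4) ∨ x2) = 1 − 0.87 = 0.13
¬x2 = 1 − 0.87 = 0.13
¬x2 ∧ x3 = min(a, b) on (0.13, 0.08) = 0.08
x3 ∧ (¬x2 ∧ x3) = min(a, b) on (0.08, 0.08) = 0.08
¬((x3 ∨ x4) ∨ x2) ∧ (x3 ∧ (¬x2 ∧ x3)) = min(a, b) on (0.13, 0.08) = 0.08

0.08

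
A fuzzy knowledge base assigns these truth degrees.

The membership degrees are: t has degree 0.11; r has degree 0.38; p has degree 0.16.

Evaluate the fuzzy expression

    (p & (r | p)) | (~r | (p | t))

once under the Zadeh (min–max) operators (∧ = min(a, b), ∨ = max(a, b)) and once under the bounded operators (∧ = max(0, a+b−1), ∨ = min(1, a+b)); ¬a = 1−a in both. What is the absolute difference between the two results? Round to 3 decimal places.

Under Zadeh (min–max):
  r | p = max(a, b) on (0.38, 0.16) = 0.38
  p & (r | p) = min(a, b) on (0.16, 0.38) = 0.16
  ~r = 1 − 0.38 = 0.62
  p | t = max(a, b) on (0.16, 0.11) = 0.16
  ~r | (p | t) = max(a, b) on (0.62, 0.16) = 0.62
  (p & (r | p)) | (~r | (p | t)) = max(a, b) on (0.16, 0.62) = 0.62
  → value = 0.6200
Under bounded:
  r | p = min(1, a+b) on (0.38, 0.16) = 0.54
  p & (r | p) = max(0, a+b−1) on (0.16, 0.54) = 0.00
  ~r = 1 − 0.38 = 0.62
  p | t = min(1, a+b) on (0.16, 0.11) = 0.27
  ~r | (p | t) = min(1, a+b) on (0.62, 0.27) = 0.89
  (p & (r | p)) | (~r | (p | t)) = min(1, a+b) on (0.00, 0.89) = 0.89
  → value = 0.8900
|0.6200 − 0.8900| = 0.270

0.270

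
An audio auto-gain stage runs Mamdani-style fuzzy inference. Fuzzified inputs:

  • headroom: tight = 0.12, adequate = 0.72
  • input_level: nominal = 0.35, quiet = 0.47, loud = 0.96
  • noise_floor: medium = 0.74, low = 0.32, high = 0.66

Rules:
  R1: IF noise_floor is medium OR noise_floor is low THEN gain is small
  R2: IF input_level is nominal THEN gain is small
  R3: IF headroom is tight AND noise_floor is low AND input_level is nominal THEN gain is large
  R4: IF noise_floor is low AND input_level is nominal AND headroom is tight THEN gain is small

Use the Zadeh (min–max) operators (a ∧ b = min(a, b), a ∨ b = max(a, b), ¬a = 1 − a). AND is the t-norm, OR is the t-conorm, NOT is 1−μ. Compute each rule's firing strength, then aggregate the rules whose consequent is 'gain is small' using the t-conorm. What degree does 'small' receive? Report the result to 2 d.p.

R1: medium=0.74, low=0.32; OR[max(a, b)] → w = 0.74
R2: nominal=0.35 → w = 0.35
R3: tight=0.12, low=0.32, nominal=0.35; AND[min(a, b)] → w = 0.12
R4: low=0.32, nominal=0.35, tight=0.12; AND[min(a, b)] → w = 0.12
Rules with consequent 'small': {R1, R2, R4} → strengths 0.74, 0.35, 0.12
Aggregate via t-conorm [max(a, b)]: 0.74

0.74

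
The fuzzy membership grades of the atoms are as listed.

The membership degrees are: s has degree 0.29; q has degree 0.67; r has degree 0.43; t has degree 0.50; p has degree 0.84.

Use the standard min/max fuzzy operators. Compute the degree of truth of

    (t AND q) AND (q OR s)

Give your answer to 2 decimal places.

0.50

t AND q = min(a, b) on (0.50, 0.67) = 0.50
q OR s = max(a, b) on (0.67, 0.29) = 0.67
(t AND q) AND (q OR s) = min(a, b) on (0.50, 0.67) = 0.50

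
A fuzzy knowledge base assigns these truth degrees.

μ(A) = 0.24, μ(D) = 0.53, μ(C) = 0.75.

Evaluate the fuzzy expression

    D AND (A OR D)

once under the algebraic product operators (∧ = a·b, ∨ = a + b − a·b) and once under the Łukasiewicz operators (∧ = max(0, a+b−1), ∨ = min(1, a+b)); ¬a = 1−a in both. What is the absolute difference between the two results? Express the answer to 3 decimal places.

0.041

Under algebraic product:
  A OR D = a + b − a·b on (0.2400, 0.5300) = 0.6428
  D AND (A OR D) = a·b on (0.5300, 0.6428) = 0.3407
  → value = 0.3407
Under Łukasiewicz:
  A OR D = min(1, a+b) on (0.24, 0.53) = 0.77
  D AND (A OR D) = max(0, a+b−1) on (0.53, 0.77) = 0.30
  → value = 0.3000
|0.3407 − 0.3000| = 0.041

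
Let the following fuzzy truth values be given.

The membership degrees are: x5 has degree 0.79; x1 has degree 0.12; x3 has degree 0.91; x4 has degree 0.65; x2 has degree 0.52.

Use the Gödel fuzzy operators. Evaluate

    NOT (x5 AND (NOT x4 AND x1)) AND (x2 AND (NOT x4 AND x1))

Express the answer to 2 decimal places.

0.12

NOT x4 = 1 − 0.65 = 0.35
NOT x4 AND x1 = min(a, b) on (0.35, 0.12) = 0.12
x5 AND (NOT x4 AND x1) = min(a, b) on (0.79, 0.12) = 0.12
NOT (x5 AND (NOT x4 AND x1)) = 1 − 0.12 = 0.88
NOT x4 = 1 − 0.65 = 0.35
NOT x4 AND x1 = min(a, b) on (0.35, 0.12) = 0.12
x2 AND (NOT x4 AND x1) = min(a, b) on (0.52, 0.12) = 0.12
NOT (x5 AND (NOT x4 AND x1)) AND (x2 AND (NOT x4 AND x1)) = min(a, b) on (0.88, 0.12) = 0.12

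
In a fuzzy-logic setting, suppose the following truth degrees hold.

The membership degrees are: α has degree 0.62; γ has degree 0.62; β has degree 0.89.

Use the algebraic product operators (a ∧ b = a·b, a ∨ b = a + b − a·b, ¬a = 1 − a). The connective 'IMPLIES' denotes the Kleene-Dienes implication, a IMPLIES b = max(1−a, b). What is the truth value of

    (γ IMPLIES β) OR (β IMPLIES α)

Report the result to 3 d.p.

0.958

γ IMPLIES β  [Kleene-Dienes: max(1−a, b)] with a=0.6200, b=0.8900 → 0.8900
β IMPLIES α  [Kleene-Dienes: max(1−a, b)] with a=0.8900, b=0.6200 → 0.6200
(γ IMPLIES β) OR (β IMPLIES α) = a + b − a·b on (0.8900, 0.6200) = 0.9582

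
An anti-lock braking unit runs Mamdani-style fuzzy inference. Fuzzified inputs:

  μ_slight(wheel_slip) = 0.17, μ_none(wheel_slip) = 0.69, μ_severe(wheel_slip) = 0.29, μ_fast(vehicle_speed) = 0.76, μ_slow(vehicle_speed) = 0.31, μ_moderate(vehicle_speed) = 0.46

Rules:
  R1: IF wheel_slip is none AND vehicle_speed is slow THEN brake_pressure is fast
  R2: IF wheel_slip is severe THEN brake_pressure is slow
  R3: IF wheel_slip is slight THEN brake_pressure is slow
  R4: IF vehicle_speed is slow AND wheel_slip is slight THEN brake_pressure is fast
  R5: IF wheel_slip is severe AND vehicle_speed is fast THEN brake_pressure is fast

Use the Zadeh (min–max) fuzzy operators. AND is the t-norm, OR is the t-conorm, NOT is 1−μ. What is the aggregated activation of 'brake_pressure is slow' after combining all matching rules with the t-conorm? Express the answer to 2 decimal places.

0.29

R1: none=0.69, slow=0.31; AND[min(a, b)] → w = 0.31
R2: severe=0.29 → w = 0.29
R3: slight=0.17 → w = 0.17
R4: slow=0.31, slight=0.17; AND[min(a, b)] → w = 0.17
R5: severe=0.29, fast=0.76; AND[min(a, b)] → w = 0.29
Rules with consequent 'slow': {R2, R3} → strengths 0.29, 0.17
Aggregate via t-conorm [max(a, b)]: 0.29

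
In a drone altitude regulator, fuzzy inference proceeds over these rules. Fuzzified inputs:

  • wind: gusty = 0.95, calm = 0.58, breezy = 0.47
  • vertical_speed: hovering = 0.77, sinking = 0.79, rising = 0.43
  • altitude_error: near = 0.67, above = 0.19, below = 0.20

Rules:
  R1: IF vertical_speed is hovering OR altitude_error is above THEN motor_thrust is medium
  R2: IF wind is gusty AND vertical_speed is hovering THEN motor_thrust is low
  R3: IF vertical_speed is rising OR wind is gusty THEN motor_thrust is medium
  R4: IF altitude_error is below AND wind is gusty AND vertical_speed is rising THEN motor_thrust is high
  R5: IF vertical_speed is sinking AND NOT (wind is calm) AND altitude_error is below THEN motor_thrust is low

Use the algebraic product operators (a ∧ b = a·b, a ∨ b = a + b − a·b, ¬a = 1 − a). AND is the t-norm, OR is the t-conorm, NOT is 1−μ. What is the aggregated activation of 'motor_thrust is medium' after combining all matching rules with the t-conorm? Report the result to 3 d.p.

0.995

R1: hovering=0.77, above=0.19; OR[a + b − a·b] → w = 0.8137
R2: gusty=0.95, hovering=0.77; AND[a·b] → w = 0.7315
R3: rising=0.43, gusty=0.95; OR[a + b − a·b] → w = 0.9715
R4: below=0.20, gusty=0.95, rising=0.43; AND[a·b] → w = 0.0817
R5: sinking=0.79, ¬calm=1−0.58=0.42, below=0.20; AND[a·b] → w = 0.0664
Rules with consequent 'medium': {R1, R3} → strengths 0.8137, 0.9715
Aggregate via t-conorm [a + b − a·b]: 0.9947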